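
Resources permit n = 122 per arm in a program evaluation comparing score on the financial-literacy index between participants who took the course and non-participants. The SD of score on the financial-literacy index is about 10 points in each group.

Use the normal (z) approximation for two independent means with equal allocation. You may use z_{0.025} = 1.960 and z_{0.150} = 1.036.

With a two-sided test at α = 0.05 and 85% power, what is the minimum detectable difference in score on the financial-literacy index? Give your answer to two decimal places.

δ = (z_{α/2} + z_β) · √((σ₁²+σ₂²)/n)
  = (1.960 + 1.036) · √(200/122)
  = 2.996 · √1.6393
  = 2.996 · 1.2804
  = 3.8360

Minimum detectable difference ≈ 3.84 points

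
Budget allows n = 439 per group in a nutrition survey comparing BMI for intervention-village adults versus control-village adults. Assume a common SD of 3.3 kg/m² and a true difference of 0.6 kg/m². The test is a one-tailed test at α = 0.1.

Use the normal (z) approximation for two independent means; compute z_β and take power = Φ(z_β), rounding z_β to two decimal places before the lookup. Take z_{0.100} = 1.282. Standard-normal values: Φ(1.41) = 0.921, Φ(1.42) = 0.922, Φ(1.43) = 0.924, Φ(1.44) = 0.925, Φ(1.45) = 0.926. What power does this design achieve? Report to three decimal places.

z_β = δ·√(n/(σ₁²+σ₂²)) − z_α
    = 0.6 · √(439/21.78) − 1.282
    = 0.6 · 4.48956 − 1.282
    = 2.6937 − 1.282 = 1.4117 → 1.41
Power = Φ(1.41) = 0.921.

Power ≈ 0.921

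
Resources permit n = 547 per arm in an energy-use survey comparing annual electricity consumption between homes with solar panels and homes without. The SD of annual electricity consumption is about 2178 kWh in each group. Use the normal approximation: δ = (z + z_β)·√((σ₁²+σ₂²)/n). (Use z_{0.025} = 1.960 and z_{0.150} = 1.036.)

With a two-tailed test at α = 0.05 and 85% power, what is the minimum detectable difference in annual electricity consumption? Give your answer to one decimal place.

δ = (z_{α/2} + z_β) · √((σ₁²+σ₂²)/n)
  = (1.960 + 1.036) · √(9487368/547)
  = 2.996 · √17344.4
  = 2.996 · 131.6980
  = 394.5672

Minimum detectable difference ≈ 394.6 kWh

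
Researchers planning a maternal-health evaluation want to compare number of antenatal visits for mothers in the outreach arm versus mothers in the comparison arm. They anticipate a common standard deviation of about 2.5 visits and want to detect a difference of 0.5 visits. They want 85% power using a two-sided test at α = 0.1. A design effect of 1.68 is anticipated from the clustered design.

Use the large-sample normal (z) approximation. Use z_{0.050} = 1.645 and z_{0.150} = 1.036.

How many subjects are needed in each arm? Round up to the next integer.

n = (z_{α/2} + z_β)² · (σ₁² + σ₂²) / δ²
  = (1.645 + 1.036)² · (2·2.5² = 12.5) / 0.5²
  = 7.1878 · 12.5 / 0.25
  = 359.39
Design effect: 1.68 × 359.39 = 603.77.
Round up → n = 604 per group.

n = 604 per group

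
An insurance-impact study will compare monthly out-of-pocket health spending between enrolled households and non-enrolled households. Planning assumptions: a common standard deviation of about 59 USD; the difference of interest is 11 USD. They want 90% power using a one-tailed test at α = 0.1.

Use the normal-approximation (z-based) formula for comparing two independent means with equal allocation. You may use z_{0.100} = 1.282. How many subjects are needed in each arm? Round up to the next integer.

n = (z_α + z_β)² · (σ₁² + σ₂²) / δ²
  = (1.282 + 1.282)² · (2·59² = 6962) / 11²
  = 6.5741 · 6962 / 121
  = 378.26
Round up → n = 379 per group.

n = 379 per group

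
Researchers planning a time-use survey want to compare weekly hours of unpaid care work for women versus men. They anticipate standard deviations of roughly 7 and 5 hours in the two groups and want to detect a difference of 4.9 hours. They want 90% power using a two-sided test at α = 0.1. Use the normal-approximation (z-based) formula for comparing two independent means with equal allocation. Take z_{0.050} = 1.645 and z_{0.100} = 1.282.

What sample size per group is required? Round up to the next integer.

n = (z_{α/2} + z_β)² · (σ₁² + σ₂²) / δ²
  = (1.645 + 1.282)² · (7² + 5² = 74) / 4.9²
  = 8.5673 · 74 / 24.01
  = 26.40
Round up → n = 27 per group.

n = 27 per group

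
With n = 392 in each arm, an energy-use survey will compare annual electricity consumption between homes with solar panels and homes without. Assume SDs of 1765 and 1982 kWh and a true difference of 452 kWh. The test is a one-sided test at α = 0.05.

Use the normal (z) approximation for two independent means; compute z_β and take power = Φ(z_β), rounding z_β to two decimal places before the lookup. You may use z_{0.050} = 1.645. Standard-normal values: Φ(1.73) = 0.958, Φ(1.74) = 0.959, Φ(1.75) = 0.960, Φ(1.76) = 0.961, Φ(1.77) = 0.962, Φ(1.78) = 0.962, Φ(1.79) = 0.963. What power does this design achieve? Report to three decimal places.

z_β = δ·√(n/(σ₁²+σ₂²)) − z_α
    = 452 · √(392/7043549) − 1.645
    = 452 · 0.00746 − 1.645
    = 3.3720 − 1.645 = 1.7270 → 1.73
Power = Φ(1.73) = 0.958.

Power ≈ 0.958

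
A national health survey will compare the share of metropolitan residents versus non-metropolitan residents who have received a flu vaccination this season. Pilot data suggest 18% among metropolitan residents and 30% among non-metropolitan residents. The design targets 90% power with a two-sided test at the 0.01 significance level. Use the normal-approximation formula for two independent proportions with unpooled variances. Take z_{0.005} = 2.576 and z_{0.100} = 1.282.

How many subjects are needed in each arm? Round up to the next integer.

n = 370 per group

n = (z_{α/2} + z_β)² · [p₁(1−p₁) + p₂(1−p₂)] / (p₁ − p₂)²
  = (2.576 + 1.282)² · (0.18·0.82 + 0.30·0.70) / (-0.12)²
  = (3.858)² · (0.1476 + 0.2100) / 0.0144
  = 14.8842 · 0.3576 / 0.0144
  = 369.62
Round up → n = 370 per group.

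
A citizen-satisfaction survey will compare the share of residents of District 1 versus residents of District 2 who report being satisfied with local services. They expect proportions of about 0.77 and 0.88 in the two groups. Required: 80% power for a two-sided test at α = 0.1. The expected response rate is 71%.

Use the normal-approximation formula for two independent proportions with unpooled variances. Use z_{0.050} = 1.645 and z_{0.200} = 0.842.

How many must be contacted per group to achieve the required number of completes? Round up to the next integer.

n = 204 per group

n = (z_{α/2} + z_β)² · [p₁(1−p₁) + p₂(1−p₂)] / (p₁ − p₂)²
  = (1.645 + 0.842)² · (0.77·0.23 + 0.88·0.12) / (-0.11)²
  = (2.487)² · (0.1771 + 0.1056) / 0.0121
  = 6.1852 · 0.2827 / 0.0121
  = 144.51
Adjust for 71% response: 144.51 / 0.71 = 203.53.
Round up → n = 204 per group.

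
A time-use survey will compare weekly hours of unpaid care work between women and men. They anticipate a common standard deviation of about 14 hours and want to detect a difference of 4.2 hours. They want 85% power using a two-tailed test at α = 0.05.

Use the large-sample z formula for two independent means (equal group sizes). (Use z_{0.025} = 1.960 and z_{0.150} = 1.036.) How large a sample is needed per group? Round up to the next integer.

n = 200 per group

n = (z_{α/2} + z_β)² · (σ₁² + σ₂²) / δ²
  = (1.960 + 1.036)² · (2·14² = 392) / 4.2²
  = 8.9760 · 392 / 17.64
  = 199.47
Round up → n = 200 per group.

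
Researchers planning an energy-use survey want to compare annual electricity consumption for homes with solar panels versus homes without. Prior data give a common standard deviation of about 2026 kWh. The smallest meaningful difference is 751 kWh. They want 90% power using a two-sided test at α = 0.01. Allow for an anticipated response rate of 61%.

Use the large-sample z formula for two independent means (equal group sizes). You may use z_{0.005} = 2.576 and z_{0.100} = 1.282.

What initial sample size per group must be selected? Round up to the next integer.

n = 356 per group

n = (z_{α/2} + z_β)² · (σ₁² + σ₂²) / δ²
  = (2.576 + 1.282)² · (2·2026² = 8209352) / 751²
  = 14.8842 · 8209352 / 564001
  = 216.65
Adjust for 61% response: 216.65 / 0.61 = 355.16.
Round up → n = 356 per group.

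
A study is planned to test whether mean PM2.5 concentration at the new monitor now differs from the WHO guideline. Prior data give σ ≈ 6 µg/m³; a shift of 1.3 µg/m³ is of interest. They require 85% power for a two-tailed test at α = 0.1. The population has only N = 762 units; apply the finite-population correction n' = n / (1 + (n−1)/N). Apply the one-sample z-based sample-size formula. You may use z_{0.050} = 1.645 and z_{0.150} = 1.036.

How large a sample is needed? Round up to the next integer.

n = (z_{α/2} + z_β)² · σ² / δ²
  = (1.645 + 1.036)² · 6² / 1.3²
  = 7.1878 · 36 / 1.69
  = 153.11
Finite-population correction (N = 762): 153.11 / (1 + (153.11 − 1)/762) = 127.63.
Round up → n = 128.

n = 128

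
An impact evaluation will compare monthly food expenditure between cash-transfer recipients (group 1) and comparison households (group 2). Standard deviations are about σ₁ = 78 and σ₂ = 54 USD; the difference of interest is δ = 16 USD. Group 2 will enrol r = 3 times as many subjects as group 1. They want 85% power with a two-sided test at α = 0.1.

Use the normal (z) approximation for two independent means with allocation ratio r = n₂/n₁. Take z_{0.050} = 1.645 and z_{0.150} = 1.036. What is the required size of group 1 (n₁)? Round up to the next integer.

n₁ = 199

n₁ = (z_{α/2} + z_β)² · (σ₁² + σ₂²/r) / δ²
   = (1.645 + 1.036)² · (78² + 54²/3) / 16²
   = 7.1878 · (6084 + 972) / 256
   = 7.1878 · 7056 / 256
   = 198.11
Round up → n₁ = 199; n₂ = r·n₁ = 3 × 199 = 597.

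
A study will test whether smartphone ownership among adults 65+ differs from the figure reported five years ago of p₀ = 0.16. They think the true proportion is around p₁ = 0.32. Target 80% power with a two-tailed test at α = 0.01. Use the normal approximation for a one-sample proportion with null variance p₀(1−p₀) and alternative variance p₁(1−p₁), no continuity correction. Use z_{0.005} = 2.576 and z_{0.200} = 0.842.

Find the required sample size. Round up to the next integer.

n = 70

n = [z_{α/2}·√(p₀q₀) + z_β·√(p₁q₁)]² / (p₁ − p₀)²
  = [2.576·√(0.16·0.84) + 0.842·√(0.32·0.68)]² / (0.16)²
  = [2.576·0.3666 + 0.842·0.4665]² / 0.0256
  = [1.3372]² / 0.0256
  = 69.84
Round up → n = 70.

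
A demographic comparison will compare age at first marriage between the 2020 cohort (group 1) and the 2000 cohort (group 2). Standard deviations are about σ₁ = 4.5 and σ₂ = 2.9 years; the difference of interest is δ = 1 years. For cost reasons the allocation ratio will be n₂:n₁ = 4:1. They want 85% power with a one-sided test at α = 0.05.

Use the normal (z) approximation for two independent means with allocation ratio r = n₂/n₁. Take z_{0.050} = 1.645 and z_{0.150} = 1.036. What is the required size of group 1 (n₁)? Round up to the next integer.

n₁ = (z_α + z_β)² · (σ₁² + σ₂²/r) / δ²
   = (1.645 + 1.036)² · (4.5² + 2.9²/4) / 1²
   = 7.1878 · (20.25 + 2.1025) / 1
   = 7.1878 · 22.3525 / 1
   = 160.66
Round up → n₁ = 161; n₂ = r·n₁ = 4 × 161 = 644.

n₁ = 161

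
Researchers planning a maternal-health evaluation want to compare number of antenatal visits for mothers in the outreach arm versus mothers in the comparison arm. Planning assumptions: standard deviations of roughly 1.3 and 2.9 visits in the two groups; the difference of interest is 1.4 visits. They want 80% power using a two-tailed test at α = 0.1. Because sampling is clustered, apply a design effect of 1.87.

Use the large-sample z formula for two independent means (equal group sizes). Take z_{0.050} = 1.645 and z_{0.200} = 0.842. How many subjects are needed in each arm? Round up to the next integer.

n = (z_{α/2} + z_β)² · (σ₁² + σ₂²) / δ²
  = (1.645 + 0.842)² · (1.3² + 2.9² = 10.1) / 1.4²
  = 6.1852 · 10.1 / 1.96
  = 31.87
Design effect: 1.87 × 31.87 = 59.60.
Round up → n = 60 per group.

n = 60 per group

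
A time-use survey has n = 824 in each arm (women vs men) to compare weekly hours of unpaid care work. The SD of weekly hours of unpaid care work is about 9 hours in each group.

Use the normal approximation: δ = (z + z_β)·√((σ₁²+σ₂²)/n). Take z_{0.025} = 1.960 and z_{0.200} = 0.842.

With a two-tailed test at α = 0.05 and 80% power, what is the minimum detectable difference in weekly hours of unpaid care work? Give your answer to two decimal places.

δ = (z_{α/2} + z_β) · √((σ₁²+σ₂²)/n)
  = (1.960 + 0.842) · √(162/824)
  = 2.802 · √0.1966
  = 2.802 · 0.4434
  = 1.2424

Minimum detectable difference ≈ 1.24 hours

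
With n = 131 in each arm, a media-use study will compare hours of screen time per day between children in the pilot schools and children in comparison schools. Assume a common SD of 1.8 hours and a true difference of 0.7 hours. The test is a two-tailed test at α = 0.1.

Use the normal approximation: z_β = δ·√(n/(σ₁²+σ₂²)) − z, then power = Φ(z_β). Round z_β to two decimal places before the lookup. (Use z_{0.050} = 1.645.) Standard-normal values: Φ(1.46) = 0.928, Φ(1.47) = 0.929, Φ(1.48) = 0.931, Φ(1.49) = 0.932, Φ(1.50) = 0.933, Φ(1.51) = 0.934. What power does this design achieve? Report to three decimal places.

Power ≈ 0.933

z_β = δ·√(n/(σ₁²+σ₂²)) − z_{α/2}
    = 0.7 · √(131/6.48) − 1.645
    = 0.7 · 4.49623 − 1.645
    = 3.1474 − 1.645 = 1.5024 → 1.50
Power = Φ(1.50) = 0.933.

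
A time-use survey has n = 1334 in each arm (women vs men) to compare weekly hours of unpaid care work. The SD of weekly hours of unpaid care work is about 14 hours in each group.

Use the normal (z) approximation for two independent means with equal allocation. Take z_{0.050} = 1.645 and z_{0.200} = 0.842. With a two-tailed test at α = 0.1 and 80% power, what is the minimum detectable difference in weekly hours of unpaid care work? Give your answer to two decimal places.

Minimum detectable difference ≈ 1.35 hours

δ = (z_{α/2} + z_β) · √((σ₁²+σ₂²)/n)
  = (1.645 + 0.842) · √(392/1334)
  = 2.487 · √0.29385
  = 2.487 · 0.5421
  = 1.3482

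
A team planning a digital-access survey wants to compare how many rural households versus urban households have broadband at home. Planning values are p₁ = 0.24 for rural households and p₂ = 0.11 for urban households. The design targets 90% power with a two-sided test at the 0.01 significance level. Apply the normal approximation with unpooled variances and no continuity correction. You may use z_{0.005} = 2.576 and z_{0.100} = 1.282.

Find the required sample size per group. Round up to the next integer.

n = 247 per group

n = (z_{α/2} + z_β)² · [p₁(1−p₁) + p₂(1−p₂)] / (p₁ − p₂)²
  = (2.576 + 1.282)² · (0.24·0.76 + 0.11·0.89) / (0.13)²
  = (3.858)² · (0.1824 + 0.0979) / 0.0169
  = 14.8842 · 0.2803 / 0.0169
  = 246.87
Round up → n = 247 per group.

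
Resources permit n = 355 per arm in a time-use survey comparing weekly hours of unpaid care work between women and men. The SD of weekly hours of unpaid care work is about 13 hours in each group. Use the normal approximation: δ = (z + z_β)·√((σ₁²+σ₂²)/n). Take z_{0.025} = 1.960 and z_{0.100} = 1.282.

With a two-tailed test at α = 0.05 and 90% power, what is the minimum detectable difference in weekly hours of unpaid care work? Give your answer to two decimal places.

Minimum detectable difference ≈ 3.16 hours

δ = (z_{α/2} + z_β) · √((σ₁²+σ₂²)/n)
  = (1.960 + 1.282) · √(338/355)
  = 3.242 · √0.95211
  = 3.242 · 0.9758
  = 3.1634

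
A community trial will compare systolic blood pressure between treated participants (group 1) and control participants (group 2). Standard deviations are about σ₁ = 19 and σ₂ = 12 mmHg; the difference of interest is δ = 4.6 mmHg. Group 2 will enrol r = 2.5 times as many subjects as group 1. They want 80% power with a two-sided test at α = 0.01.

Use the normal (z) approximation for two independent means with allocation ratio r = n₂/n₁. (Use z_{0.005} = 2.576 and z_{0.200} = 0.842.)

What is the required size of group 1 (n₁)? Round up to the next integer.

n₁ = 232

n₁ = (z_{α/2} + z_β)² · (σ₁² + σ₂²/r) / δ²
   = (2.576 + 0.842)² · (19² + 12²/2.5) / 4.6²
   = 11.6827 · (361 + 57.6) / 21.16
   = 11.6827 · 418.6 / 21.16
   = 231.11
Round up → n₁ = 232; n₂ = r·n₁ = 2.5 × 232 = 580.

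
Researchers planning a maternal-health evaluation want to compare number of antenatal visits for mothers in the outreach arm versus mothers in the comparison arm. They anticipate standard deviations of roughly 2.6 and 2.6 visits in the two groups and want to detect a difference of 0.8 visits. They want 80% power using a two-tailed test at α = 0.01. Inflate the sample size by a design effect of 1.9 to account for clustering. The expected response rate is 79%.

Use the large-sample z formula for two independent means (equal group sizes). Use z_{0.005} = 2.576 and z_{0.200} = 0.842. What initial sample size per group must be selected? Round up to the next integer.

n = 594 per group

n = (z_{α/2} + z_β)² · (σ₁² + σ₂²) / δ²
  = (2.576 + 0.842)² · (2.6² + 2.6² = 13.52) / 0.8²
  = 11.6827 · 13.52 / 0.64
  = 246.80
Design effect: 1.9 × 246.80 = 468.92.
Adjust for 79% response: 468.92 / 0.79 = 593.56.
Round up → n = 594 per group.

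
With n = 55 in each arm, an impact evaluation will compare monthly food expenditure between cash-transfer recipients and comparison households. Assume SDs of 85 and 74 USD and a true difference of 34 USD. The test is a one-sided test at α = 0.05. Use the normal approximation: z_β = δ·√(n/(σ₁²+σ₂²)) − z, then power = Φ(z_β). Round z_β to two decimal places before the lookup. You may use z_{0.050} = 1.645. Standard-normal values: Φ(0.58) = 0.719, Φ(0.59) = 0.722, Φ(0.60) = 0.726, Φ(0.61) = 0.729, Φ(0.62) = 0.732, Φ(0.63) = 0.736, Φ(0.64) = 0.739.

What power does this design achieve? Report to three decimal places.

Power ≈ 0.722

z_β = δ·√(n/(σ₁²+σ₂²)) − z_α
    = 34 · √(55/12701) − 1.645
    = 34 · 0.06581 − 1.645
    = 2.2374 − 1.645 = 0.5924 → 0.59
Power = Φ(0.59) = 0.722.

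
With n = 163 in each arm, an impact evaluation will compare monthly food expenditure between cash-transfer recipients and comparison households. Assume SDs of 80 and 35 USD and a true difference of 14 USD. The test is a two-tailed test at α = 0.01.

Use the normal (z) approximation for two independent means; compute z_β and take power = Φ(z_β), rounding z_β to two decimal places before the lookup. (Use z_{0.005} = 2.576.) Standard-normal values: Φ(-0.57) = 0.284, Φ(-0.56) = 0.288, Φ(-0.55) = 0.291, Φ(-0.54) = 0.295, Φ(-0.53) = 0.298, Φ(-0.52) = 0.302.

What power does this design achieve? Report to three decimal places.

z_β = δ·√(n/(σ₁²+σ₂²)) − z_{α/2}
    = 14 · √(163/7625) − 2.576
    = 14 · 0.14621 − 2.576
    = 2.0469 − 2.576 = -0.5291 → -0.53
Power = Φ(-0.53) = 0.298.

Power ≈ 0.298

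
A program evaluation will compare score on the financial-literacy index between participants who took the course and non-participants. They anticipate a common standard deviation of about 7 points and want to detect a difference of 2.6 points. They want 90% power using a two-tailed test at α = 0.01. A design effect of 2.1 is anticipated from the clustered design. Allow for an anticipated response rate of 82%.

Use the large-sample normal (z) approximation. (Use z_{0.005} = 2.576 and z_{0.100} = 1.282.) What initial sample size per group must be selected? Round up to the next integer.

n = (z_{α/2} + z_β)² · (σ₁² + σ₂²) / δ²
  = (2.576 + 1.282)² · (2·7² = 98) / 2.6²
  = 14.8842 · 98 / 6.76
  = 215.78
Design effect: 2.1 × 215.78 = 453.13.
Adjust for 82% response: 453.13 / 0.82 = 552.60.
Round up → n = 553 per group.

n = 553 per group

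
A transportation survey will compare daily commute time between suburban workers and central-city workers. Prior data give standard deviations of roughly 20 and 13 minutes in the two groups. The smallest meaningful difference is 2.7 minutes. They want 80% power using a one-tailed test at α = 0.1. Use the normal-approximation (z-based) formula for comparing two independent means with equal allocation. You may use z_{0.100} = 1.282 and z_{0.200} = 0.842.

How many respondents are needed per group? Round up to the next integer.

n = 353 per group

n = (z_α + z_β)² · (σ₁² + σ₂²) / δ²
  = (1.282 + 0.842)² · (20² + 13² = 569) / 2.7²
  = 4.5114 · 569 / 7.29
  = 352.12
Round up → n = 353 per group.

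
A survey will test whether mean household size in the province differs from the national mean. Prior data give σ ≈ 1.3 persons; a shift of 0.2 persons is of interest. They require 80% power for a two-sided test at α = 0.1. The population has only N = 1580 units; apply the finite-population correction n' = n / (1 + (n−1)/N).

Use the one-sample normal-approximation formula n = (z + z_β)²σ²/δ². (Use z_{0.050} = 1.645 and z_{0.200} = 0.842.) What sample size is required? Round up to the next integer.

n = 225

n = (z_{α/2} + z_β)² · σ² / δ²
  = (1.645 + 0.842)² · 1.3² / 0.2²
  = 6.1852 · 1.69 / 0.04
  = 261.32
Finite-population correction (N = 1580): 261.32 / (1 + (261.32 − 1)/1580) = 224.36.
Round up → n = 225.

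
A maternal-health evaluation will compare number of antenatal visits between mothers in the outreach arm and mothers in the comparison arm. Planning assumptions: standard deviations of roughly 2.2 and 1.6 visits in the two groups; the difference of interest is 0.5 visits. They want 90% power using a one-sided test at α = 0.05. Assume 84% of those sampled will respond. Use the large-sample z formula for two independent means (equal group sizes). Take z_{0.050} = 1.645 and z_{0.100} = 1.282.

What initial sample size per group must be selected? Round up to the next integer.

n = 302 per group

n = (z_α + z_β)² · (σ₁² + σ₂²) / δ²
  = (1.645 + 1.282)² · (2.2² + 1.6² = 7.4) / 0.5²
  = 8.5673 · 7.4 / 0.25
  = 253.59
Adjust for 84% response: 253.59 / 0.84 = 301.90.
Round up → n = 302 per group.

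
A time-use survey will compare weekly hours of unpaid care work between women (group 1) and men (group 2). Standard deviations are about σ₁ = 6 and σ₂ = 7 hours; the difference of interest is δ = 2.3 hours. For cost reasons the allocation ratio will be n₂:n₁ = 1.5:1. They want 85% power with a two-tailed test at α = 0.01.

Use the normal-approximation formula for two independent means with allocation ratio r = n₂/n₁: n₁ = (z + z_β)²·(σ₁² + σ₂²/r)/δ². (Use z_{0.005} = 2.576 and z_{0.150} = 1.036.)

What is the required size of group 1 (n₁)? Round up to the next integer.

n₁ = (z_{α/2} + z_β)² · (σ₁² + σ₂²/r) / δ²
   = (2.576 + 1.036)² · (6² + 7²/1.5) / 2.3²
   = 13.0465 · (36 + 32.6667) / 5.29
   = 13.0465 · 68.6667 / 5.29
   = 169.35
Round up → n₁ = 170; n₂ = r·n₁ = 1.5 × 170 = 255.

n₁ = 170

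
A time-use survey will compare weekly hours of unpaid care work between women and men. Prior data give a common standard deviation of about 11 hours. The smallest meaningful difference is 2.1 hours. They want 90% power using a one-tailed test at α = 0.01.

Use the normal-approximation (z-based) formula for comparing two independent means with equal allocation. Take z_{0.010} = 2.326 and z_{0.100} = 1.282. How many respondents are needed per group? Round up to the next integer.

n = (z_α + z_β)² · (σ₁² + σ₂²) / δ²
  = (2.326 + 1.282)² · (2·11² = 242) / 2.1²
  = 13.0177 · 242 / 4.41
  = 714.35
Round up → n = 715 per group.

n = 715 per group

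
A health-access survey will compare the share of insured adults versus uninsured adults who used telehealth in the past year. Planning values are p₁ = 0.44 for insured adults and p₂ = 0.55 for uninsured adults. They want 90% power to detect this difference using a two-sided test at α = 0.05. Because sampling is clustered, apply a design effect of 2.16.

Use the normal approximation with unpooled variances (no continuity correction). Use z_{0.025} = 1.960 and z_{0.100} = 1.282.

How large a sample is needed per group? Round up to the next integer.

n = 927 per group

n = (z_{α/2} + z_β)² · [p₁(1−p₁) + p₂(1−p₂)] / (p₁ − p₂)²
  = (1.960 + 1.282)² · (0.44·0.56 + 0.55·0.45) / (-0.11)²
  = (3.242)² · (0.2464 + 0.2475) / 0.0121
  = 10.5106 · 0.4939 / 0.0121
  = 429.02
Design effect: 2.16 × 429.02 = 926.69.
Round up → n = 927 per group.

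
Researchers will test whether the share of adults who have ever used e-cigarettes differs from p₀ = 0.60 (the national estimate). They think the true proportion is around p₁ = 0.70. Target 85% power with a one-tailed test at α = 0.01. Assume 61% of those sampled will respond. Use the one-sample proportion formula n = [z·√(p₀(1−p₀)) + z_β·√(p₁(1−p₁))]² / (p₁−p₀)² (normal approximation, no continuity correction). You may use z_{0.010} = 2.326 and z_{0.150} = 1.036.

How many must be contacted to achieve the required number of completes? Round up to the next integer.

n = 428

n = [z_α·√(p₀q₀) + z_β·√(p₁q₁)]² / (p₁ − p₀)²
  = [2.326·√(0.60·0.40) + 1.036·√(0.70·0.30)]² / (0.10)²
  = [2.326·0.4899 + 1.036·0.4583]² / 0.0100
  = [1.6143]² / 0.0100
  = 260.58
Adjust for 61% response: 260.58 / 0.61 = 427.18.
Round up → n = 428.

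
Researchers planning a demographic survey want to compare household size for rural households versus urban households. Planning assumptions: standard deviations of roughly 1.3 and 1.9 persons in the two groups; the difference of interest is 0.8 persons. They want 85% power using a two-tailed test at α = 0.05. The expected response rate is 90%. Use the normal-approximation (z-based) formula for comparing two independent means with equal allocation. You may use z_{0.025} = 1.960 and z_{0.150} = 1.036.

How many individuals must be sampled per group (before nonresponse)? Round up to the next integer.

n = 83 per group

n = (z_{α/2} + z_β)² · (σ₁² + σ₂²) / δ²
  = (1.960 + 1.036)² · (1.3² + 1.9² = 5.3) / 0.8²
  = 8.9760 · 5.3 / 0.64
  = 74.33
Adjust for 90% response: 74.33 / 0.90 = 82.59.
Round up → n = 83 per group.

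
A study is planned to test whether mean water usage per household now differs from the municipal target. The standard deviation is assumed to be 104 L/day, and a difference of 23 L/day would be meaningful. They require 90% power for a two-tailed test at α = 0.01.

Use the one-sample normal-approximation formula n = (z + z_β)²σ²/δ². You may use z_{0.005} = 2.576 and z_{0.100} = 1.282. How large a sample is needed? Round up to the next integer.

n = (z_{α/2} + z_β)² · σ² / δ²
  = (2.576 + 1.282)² · 104² / 23²
  = 14.8842 · 10816 / 529
  = 304.32
Round up → n = 305.

n = 305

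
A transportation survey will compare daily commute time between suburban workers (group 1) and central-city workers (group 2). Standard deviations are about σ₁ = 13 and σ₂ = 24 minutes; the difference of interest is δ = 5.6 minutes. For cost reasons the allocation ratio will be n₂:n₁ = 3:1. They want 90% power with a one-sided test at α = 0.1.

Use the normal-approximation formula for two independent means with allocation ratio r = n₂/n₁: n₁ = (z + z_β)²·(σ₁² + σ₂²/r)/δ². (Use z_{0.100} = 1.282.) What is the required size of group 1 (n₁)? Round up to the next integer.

n₁ = (z_α + z_β)² · (σ₁² + σ₂²/r) / δ²
   = (1.282 + 1.282)² · (13² + 24²/3) / 5.6²
   = 6.5741 · (169 + 192) / 31.36
   = 6.5741 · 361 / 31.36
   = 75.68
Round up → n₁ = 76; n₂ = r·n₁ = 3 × 76 = 228.

n₁ = 76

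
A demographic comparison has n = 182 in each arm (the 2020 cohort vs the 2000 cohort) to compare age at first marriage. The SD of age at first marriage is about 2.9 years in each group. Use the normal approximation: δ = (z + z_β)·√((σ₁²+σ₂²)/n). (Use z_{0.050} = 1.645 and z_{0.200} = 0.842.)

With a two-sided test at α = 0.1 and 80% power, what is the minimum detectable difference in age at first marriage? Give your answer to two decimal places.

δ = (z_{α/2} + z_β) · √((σ₁²+σ₂²)/n)
  = (1.645 + 0.842) · √(16.82/182)
  = 2.487 · √0.09242
  = 2.487 · 0.3040
  = 0.7561

Minimum detectable difference ≈ 0.76 years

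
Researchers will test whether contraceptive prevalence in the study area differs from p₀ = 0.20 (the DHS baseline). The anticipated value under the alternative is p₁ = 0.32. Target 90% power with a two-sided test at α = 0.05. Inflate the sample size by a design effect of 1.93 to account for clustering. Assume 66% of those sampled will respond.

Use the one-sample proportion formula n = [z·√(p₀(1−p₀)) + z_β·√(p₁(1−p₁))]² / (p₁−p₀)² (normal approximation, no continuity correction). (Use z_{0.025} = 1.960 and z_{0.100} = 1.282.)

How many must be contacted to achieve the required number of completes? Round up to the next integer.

n = 388

n = [z_{α/2}·√(p₀q₀) + z_β·√(p₁q₁)]² / (p₁ − p₀)²
  = [1.960·√(0.20·0.80) + 1.282·√(0.32·0.68)]² / (0.12)²
  = [1.960·0.4000 + 1.282·0.4665]² / 0.0144
  = [1.3820]² / 0.0144
  = 132.64
Design effect: 1.93 × 132.64 = 255.99.
Adjust for 66% response: 255.99 / 0.66 = 387.87.
Round up → n = 388.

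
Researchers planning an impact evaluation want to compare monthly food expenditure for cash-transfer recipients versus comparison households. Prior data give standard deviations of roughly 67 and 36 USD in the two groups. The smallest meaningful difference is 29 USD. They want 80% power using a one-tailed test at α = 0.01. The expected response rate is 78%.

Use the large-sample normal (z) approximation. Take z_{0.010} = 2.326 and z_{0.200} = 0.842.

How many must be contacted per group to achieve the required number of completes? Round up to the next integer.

n = 89 per group

n = (z_α + z_β)² · (σ₁² + σ₂²) / δ²
  = (2.326 + 0.842)² · (67² + 36² = 5785) / 29²
  = 10.0362 · 5785 / 841
  = 69.04
Adjust for 78% response: 69.04 / 0.78 = 88.51.
Round up → n = 89 per group.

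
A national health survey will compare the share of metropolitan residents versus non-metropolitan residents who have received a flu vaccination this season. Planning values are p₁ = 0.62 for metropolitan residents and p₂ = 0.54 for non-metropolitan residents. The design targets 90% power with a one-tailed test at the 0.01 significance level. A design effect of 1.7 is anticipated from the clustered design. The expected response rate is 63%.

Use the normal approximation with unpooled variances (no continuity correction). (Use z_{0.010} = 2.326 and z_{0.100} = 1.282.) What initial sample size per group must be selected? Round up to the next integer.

n = 2657 per group

n = (z_α + z_β)² · [p₁(1−p₁) + p₂(1−p₂)] / (p₁ − p₂)²
  = (2.326 + 1.282)² · (0.62·0.38 + 0.54·0.46) / (0.08)²
  = (3.608)² · (0.2356 + 0.2484) / 0.0064
  = 13.0177 · 0.4840 / 0.0064
  = 984.46
Design effect: 1.7 × 984.46 = 1673.58.
Adjust for 63% response: 1673.58 / 0.63 = 2656.48.
Round up → n = 2657 per group.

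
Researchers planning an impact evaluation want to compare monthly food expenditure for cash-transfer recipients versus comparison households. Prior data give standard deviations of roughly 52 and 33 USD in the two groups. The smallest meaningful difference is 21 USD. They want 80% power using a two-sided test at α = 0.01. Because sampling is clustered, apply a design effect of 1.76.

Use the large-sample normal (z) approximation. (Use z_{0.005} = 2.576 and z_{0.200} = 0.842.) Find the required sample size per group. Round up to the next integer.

n = 177 per group

n = (z_{α/2} + z_β)² · (σ₁² + σ₂²) / δ²
  = (2.576 + 0.842)² · (52² + 33² = 3793) / 21²
  = 11.6827 · 3793 / 441
  = 100.48
Design effect: 1.76 × 100.48 = 176.85.
Round up → n = 177 per group.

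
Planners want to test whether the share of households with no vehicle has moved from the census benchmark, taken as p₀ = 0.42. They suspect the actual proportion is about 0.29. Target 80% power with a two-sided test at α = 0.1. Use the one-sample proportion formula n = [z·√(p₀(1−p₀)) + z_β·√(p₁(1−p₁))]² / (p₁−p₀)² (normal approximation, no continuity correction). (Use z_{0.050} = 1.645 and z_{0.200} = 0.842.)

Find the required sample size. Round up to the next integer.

n = [z_{α/2}·√(p₀q₀) + z_β·√(p₁q₁)]² / (p₁ − p₀)²
  = [1.645·√(0.42·0.58) + 0.842·√(0.29·0.71)]² / (-0.13)²
  = [1.645·0.4936 + 0.842·0.4538]² / 0.0169
  = [1.1940]² / 0.0169
  = 84.35
Round up → n = 85.

n = 85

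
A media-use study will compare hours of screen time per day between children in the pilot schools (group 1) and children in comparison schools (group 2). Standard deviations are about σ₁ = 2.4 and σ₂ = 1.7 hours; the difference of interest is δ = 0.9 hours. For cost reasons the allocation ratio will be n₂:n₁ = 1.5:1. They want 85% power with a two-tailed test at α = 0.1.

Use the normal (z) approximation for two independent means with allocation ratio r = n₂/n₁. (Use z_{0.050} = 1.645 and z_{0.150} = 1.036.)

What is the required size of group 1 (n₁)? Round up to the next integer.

n₁ = (z_{α/2} + z_β)² · (σ₁² + σ₂²/r) / δ²
   = (1.645 + 1.036)² · (2.4² + 1.7²/1.5) / 0.9²
   = 7.1878 · (5.76 + 1.9267) / 0.81
   = 7.1878 · 7.6867 / 0.81
   = 68.21
Round up → n₁ = 69; n₂ = r·n₁ = 1.5 × 69 = 104.

n₁ = 69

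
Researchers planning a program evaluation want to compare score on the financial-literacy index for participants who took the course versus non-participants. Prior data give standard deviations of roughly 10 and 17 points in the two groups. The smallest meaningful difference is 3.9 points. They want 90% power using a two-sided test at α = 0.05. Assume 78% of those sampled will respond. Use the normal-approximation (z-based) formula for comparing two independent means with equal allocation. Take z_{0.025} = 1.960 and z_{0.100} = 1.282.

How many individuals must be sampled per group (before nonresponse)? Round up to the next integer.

n = (z_{α/2} + z_β)² · (σ₁² + σ₂²) / δ²
  = (1.960 + 1.282)² · (10² + 17² = 389) / 3.9²
  = 10.5106 · 389 / 15.21
  = 268.81
Adjust for 78% response: 268.81 / 0.78 = 344.63.
Round up → n = 345 per group.

n = 345 per group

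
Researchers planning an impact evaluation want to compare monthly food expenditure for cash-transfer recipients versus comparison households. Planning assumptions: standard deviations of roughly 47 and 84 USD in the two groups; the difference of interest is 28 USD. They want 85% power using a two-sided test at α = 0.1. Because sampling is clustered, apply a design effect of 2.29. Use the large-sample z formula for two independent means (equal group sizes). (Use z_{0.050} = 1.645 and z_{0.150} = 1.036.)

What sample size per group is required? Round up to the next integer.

n = 195 per group

n = (z_{α/2} + z_β)² · (σ₁² + σ₂²) / δ²
  = (1.645 + 1.036)² · (47² + 84² = 9265) / 28²
  = 7.1878 · 9265 / 784
  = 84.94
Design effect: 2.29 × 84.94 = 194.52.
Round up → n = 195 per group.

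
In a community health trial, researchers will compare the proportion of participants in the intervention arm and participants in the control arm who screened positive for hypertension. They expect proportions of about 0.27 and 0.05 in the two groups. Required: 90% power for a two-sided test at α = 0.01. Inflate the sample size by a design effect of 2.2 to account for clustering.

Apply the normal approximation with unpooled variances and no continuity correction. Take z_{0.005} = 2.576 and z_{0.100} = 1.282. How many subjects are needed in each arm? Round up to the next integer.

n = (z_{α/2} + z_β)² · [p₁(1−p₁) + p₂(1−p₂)] / (p₁ − p₂)²
  = (2.576 + 1.282)² · (0.27·0.73 + 0.05·0.95) / (0.22)²
  = (3.858)² · (0.1971 + 0.0475) / 0.0484
  = 14.8842 · 0.2446 / 0.0484
  = 75.22
Design effect: 2.2 × 75.22 = 165.48.
Round up → n = 166 per group.

n = 166 per group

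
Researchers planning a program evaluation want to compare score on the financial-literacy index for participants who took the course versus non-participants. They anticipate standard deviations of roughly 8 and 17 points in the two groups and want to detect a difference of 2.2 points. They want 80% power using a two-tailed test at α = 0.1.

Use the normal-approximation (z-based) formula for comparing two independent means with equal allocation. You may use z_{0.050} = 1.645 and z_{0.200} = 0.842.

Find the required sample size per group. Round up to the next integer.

n = 452 per group

n = (z_{α/2} + z_β)² · (σ₁² + σ₂²) / δ²
  = (1.645 + 0.842)² · (8² + 17² = 353) / 2.2²
  = 6.1852 · 353 / 4.84
  = 451.11
Round up → n = 452 per group.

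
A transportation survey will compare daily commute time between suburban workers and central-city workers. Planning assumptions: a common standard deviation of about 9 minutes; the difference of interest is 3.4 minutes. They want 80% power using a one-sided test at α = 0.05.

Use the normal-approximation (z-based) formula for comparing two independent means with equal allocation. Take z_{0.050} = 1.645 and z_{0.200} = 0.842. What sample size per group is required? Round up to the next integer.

n = (z_α + z_β)² · (σ₁² + σ₂²) / δ²
  = (1.645 + 0.842)² · (2·9² = 162) / 3.4²
  = 6.1852 · 162 / 11.56
  = 86.68
Round up → n = 87 per group.

n = 87 per group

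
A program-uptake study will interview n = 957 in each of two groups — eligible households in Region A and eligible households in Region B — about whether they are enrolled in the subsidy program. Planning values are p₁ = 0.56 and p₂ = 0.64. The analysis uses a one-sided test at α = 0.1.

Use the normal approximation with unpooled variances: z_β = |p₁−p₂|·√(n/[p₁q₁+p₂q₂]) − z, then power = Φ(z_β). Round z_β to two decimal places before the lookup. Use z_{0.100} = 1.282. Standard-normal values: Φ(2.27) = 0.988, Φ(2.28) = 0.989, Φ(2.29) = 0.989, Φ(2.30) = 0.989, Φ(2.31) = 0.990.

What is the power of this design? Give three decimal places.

Power ≈ 0.989

z_β = |p₁−p₂|·√(n/[p₁q₁+p₂q₂]) − z_α
    = 0.08 · √(957/0.4768) − 1.282
    = 0.08 · 44.8010 − 1.282
    = 3.5841 − 1.282 = 2.3021 → 2.30
Power = Φ(2.30) = 0.989.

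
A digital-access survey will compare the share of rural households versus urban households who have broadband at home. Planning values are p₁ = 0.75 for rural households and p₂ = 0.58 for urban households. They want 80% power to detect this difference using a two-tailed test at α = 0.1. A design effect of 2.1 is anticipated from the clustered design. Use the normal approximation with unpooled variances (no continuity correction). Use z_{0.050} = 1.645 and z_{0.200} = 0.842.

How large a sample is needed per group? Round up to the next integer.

n = (z_{α/2} + z_β)² · [p₁(1−p₁) + p₂(1−p₂)] / (p₁ − p₂)²
  = (1.645 + 0.842)² · (0.75·0.25 + 0.58·0.42) / (0.17)²
  = (2.487)² · (0.1875 + 0.2436) / 0.0289
  = 6.1852 · 0.4311 / 0.0289
  = 92.26
Design effect: 2.1 × 92.26 = 193.75.
Round up → n = 194 per group.

n = 194 per group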